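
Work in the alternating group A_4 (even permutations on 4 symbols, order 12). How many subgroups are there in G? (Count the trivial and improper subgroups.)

10

|G| = 12, so by Lagrange every subgroup order divides 12. Divisors: 1, 2, 3, 4, 6, 12.
Subgroups by order — order 1: 1; order 2: 3; order 3: 4; order 4: 1; order 6: 0; order 12: 1.
Total: 1 + 3 + 4 + 1 + 0 + 1 = 10.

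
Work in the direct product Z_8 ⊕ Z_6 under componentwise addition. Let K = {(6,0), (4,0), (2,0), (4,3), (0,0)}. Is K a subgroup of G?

|K| = 5 does not divide |G| = 48, so by Lagrange K is not a subgroup.

No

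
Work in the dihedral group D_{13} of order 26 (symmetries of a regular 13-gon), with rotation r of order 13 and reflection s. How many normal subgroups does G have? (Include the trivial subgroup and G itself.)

3

G has 16 subgroups. Checking conjugation-invariance by order — order 1: 1/1 normal; order 2: 0/13 normal; order 13: 1/1 normal; order 26: 1/1 normal.
Total normal subgroups: 3.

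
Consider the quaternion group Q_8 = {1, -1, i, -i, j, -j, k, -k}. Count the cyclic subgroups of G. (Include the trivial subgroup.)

5

Group the elements of G by the cyclic subgroup they generate; each cyclic subgroup of order d accounts for φ(d) elements.
Cyclic subgroups by order — order 1: 1; order 2: 1; order 4: 3.
Total: 5.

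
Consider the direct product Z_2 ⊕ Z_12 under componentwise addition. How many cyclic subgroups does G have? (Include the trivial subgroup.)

12

Each element a generates a cyclic subgroup ⟨a⟩; distinct elements may generate the same one (a cyclic group of order d has φ(d) generators).
Cyclic subgroups by order — order 1: 1; order 2: 3; order 3: 1; order 4: 2; order 6: 3; order 12: 2.
Total: 12.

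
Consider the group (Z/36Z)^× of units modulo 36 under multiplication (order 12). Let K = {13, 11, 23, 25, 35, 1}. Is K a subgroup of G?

Yes

|K| = 6 divides |G| = 12, consistent with Lagrange.
K contains the identity, every element's inverse is in K, and K is closed under ·: it is a subgroup.
In fact K = ⟨23⟩.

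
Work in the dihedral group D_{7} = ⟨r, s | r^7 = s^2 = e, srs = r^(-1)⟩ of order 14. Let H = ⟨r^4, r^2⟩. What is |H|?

7

|⟨r^4⟩| = 7 and |⟨r^2⟩| = 7, so |H| is a multiple of lcm(7, 7) = 7 and divides |G| = 14.
Closing under the operation: H = {e, r, r^2, r^3, r^4, r^5, r^6}, so |H| = 7.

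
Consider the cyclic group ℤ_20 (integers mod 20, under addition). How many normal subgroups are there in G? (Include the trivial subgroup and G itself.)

6

G is abelian, so every subgroup is normal.
G has 6 subgroups in total, hence 6 normal subgroups.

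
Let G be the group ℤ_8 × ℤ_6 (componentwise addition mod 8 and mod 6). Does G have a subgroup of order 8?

8 | 48. A subgroup of order 8 is {(0,0), (0,3), (2,0), (2,3), (4,0), (4,3), (6,0), (6,3)}.

Yes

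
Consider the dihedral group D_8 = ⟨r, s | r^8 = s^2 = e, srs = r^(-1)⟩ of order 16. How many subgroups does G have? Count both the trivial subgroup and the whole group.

19

|G| = 16, so by Lagrange every subgroup order divides 16. Divisors: 1, 2, 4, 8, 16.
Subgroups by order — order 1: 1; order 2: 9; order 4: 5; order 8: 3; order 16: 1.
Total: 1 + 9 + 5 + 3 + 1 = 19.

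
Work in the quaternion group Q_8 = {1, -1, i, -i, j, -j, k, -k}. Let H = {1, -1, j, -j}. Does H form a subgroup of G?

Yes

|H| = 4 divides |G| = 8, consistent with Lagrange.
H contains the identity, every element's inverse is in H, and H is closed under ·: it is a subgroup.
In fact H = ⟨j⟩.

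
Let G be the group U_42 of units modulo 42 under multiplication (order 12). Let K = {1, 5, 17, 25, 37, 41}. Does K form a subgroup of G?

|K| = 6 divides |G| = 12, consistent with Lagrange.
K contains the identity, every element's inverse is in K, and K is closed under ·: it is a subgroup.
In fact K = ⟨17⟩.

Yes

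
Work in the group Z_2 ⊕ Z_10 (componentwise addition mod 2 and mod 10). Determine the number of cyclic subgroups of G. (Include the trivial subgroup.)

Each element a generates a cyclic subgroup ⟨a⟩; distinct elements may generate the same one (a cyclic group of order d has φ(d) generators).
Cyclic subgroups by order — order 1: 1; order 2: 3; order 5: 1; order 10: 3.
Total: 8.

8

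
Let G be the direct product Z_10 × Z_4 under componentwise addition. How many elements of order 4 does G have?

An element (a,b) has order lcm(ord(a), ord(b)); count pairs with lcm equal to 4.
Enumerating gives 4 such elements.

4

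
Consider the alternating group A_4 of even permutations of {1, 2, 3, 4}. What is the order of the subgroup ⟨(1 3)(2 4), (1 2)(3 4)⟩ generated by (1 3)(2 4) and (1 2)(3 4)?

|⟨(1 3)(2 4)⟩| = 2 and |⟨(1 2)(3 4)⟩| = 2, so |H| is a multiple of lcm(2, 2) = 2 and divides |G| = 12.
Closing under the operation: H = {e, (1 2)(3 4), (1 3)(2 4), (1 4)(2 3)}, so |H| = 4.

4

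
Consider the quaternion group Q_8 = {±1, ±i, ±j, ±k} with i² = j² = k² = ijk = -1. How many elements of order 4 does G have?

6

The elements of order 4 are: i, -i, j, -j, k, -k.
That's 6.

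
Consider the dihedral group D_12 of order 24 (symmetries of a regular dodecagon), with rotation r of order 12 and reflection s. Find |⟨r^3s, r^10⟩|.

12

|⟨r^3s⟩| = 2 and |⟨r^10⟩| = 6, so |H| is a multiple of lcm(2, 6) = 6 and divides |G| = 24.
Closing under the operation: H = {e, r^2, r^4, r^6, r^8, r^10, rs, r^3s, r^5s, r^7s, r^9s, r^11s}, so |H| = 12.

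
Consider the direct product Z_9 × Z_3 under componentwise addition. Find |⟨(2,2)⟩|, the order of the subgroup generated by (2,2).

9

The order of (2,2) in Z_9 × Z_3 is lcm(ord(2) in Z_9, ord(2) in Z_3).
ord(2) = 9 and ord(2) = 3, so |⟨(2,2)⟩| = lcm(9, 3) = 9.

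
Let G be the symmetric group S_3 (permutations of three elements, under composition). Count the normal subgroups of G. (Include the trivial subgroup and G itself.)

G has 6 subgroups. Checking conjugation-invariance by order — order 1: 1/1 normal; order 2: 0/3 normal; order 3: 1/1 normal; order 6: 1/1 normal.
Total normal subgroups: 3.

3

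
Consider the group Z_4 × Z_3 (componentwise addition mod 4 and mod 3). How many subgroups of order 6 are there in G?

1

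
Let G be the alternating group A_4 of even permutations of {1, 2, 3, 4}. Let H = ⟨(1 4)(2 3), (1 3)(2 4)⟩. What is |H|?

4

|⟨(1 4)(2 3)⟩| = 2 and |⟨(1 3)(2 4)⟩| = 2, so |H| is a multiple of lcm(2, 2) = 2 and divides |G| = 12.
Closing under the operation: H = {e, (1 2)(3 4), (1 3)(2 4), (1 4)(2 3)}, so |H| = 4.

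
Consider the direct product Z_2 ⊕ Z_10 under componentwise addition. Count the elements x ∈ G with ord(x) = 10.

12

An element (a,b) has order lcm(ord(a), ord(b)); count pairs with lcm equal to 10.
Enumerating gives 12 such elements.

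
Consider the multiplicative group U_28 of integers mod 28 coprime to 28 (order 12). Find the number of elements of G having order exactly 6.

6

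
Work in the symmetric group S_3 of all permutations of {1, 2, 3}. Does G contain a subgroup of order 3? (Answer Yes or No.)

3 | 6. A subgroup of order 3 is {e, (1 2 3), (1 3 2)}.

Yes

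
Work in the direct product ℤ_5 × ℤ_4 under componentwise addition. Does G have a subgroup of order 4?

Yes

4 | 20. A subgroup of order 4 is {(0,0), (0,1), (0,2), (0,3)}.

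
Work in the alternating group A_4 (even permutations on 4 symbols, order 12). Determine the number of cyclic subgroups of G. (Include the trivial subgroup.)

8

Group the elements of G by the cyclic subgroup they generate; each cyclic subgroup of order d accounts for φ(d) elements.
Cyclic subgroups by order — order 1: 1; order 2: 3; order 3: 4.
Total: 8.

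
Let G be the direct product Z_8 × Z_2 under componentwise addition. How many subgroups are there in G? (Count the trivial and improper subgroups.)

11

|G| = 16, so by Lagrange every subgroup order divides 16. Divisors: 1, 2, 4, 8, 16.
Subgroups by order — order 1: 1; order 2: 3; order 4: 3; order 8: 3; order 16: 1.
Total: 1 + 3 + 3 + 3 + 1 = 11.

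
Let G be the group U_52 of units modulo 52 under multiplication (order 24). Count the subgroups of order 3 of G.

|G| = 24 and 3 | 24, so subgroups of order 3 are possible by Lagrange.
The subgroups of order 3 are: {1, 9, 29}.
So G has 1 subgroup of order 3.

1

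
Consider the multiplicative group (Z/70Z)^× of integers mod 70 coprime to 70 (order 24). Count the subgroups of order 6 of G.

|G| = 24 and 6 | 24, so subgroups of order 6 are possible by Lagrange.
The subgroups of order 6 are: {1, 11, 19, 51, 59, 69}; {1, 9, 11, 29, 39, 51}; {1, 11, 31, 41, 51, 61}.
So G has 3 subgroups of order 6.

3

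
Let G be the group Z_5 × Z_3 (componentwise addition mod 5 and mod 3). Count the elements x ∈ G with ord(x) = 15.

An element (a,b) has order lcm(ord(a), ord(b)); count pairs with lcm equal to 15.
Enumerating gives 8 such elements.

8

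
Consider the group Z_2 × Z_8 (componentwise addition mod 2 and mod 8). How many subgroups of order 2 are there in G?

3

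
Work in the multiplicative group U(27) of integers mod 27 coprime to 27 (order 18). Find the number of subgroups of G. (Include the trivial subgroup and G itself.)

|G| = 18, so by Lagrange every subgroup order divides 18. Divisors: 1, 2, 3, 6, 9, 18.
Subgroups by order — order 1: 1; order 2: 1; order 3: 1; order 6: 1; order 9: 1; order 18: 1.
Total: 1 + 1 + 1 + 1 + 1 + 1 = 6.

6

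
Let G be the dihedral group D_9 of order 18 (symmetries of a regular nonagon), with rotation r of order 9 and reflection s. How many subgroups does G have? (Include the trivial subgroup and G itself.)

16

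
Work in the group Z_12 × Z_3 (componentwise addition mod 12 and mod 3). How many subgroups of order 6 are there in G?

4

|G| = 36 and 6 | 36, so subgroups of order 6 are possible by Lagrange.
The subgroups of order 6 are: {(0,0), (0,1), (0,2), (6,0), (6,1), (6,2)}; {(0,0), (2,0), (4,0), (6,0), (8,0), (10,0)}; {(0,0), (2,2), (4,1), (6,0), (8,2), (10,1)}; {(0,0), (2,1), (4,2), (6,0), (8,1), (10,2)}.
So G has 4 subgroups of order 6.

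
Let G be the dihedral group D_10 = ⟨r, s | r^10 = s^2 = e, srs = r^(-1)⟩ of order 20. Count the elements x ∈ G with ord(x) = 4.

0

No element of G has order 4 (even though 4 | 20).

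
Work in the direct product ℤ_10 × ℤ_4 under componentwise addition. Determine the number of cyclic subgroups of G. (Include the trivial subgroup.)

12

Each element a generates a cyclic subgroup ⟨a⟩; distinct elements may generate the same one (a cyclic group of order d has φ(d) generators).
Cyclic subgroups by order — order 1: 1; order 2: 3; order 4: 2; order 5: 1; order 10: 3; order 20: 2.
Total: 12.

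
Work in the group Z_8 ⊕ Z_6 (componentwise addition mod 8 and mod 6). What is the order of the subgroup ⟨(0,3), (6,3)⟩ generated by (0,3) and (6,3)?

8

|⟨(0,3)⟩| = 2 and |⟨(6,3)⟩| = 4, so |H| is a multiple of lcm(2, 4) = 4 and divides |G| = 48.
Closing under the operation: H = {(0,0), (0,3), (2,0), (2,3), (4,0), (4,3), (6,0), (6,3)}, so |H| = 8.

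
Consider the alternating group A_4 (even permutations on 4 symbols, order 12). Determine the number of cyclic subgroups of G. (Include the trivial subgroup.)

Each element a generates a cyclic subgroup ⟨a⟩; distinct elements may generate the same one (a cyclic group of order d has φ(d) generators).
Cyclic subgroups by order — order 1: 1; order 2: 3; order 3: 4.
Total: 8.

8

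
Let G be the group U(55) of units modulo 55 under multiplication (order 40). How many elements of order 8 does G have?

No element of G has order 8 (even though 8 | 40).

0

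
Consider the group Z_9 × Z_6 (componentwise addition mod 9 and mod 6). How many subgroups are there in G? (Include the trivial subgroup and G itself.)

20

|G| = 54, so by Lagrange every subgroup order divides 54. Divisors: 1, 2, 3, 6, 9, 18, 27, 54.
Subgroups by order — order 1: 1; order 2: 1; order 3: 4; order 6: 4; order 9: 4; order 18: 4; order 27: 1; order 54: 1.
Total: 1 + 1 + 4 + 4 + 4 + 4 + 1 + 1 = 20.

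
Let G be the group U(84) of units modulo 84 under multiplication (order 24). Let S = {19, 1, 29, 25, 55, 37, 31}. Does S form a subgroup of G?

No

|S| = 7 does not divide |G| = 24, so by Lagrange S is not a subgroup.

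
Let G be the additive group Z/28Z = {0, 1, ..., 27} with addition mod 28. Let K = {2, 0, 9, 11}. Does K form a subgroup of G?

No

9 ∈ K but its inverse 19 ∉ K, so K is not a subgroup.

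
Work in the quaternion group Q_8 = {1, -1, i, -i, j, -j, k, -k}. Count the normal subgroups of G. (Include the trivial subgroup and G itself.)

G has 6 subgroups. Checking conjugation-invariance by order — order 1: 1/1 normal; order 2: 1/1 normal; order 4: 3/3 normal; order 8: 1/1 normal.
Total normal subgroups: 6.

6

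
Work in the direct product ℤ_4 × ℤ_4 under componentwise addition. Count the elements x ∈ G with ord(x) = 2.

3

An element (a,b) has order lcm(ord(a), ord(b)); count pairs with lcm equal to 2.
Enumerating gives 3 such elements.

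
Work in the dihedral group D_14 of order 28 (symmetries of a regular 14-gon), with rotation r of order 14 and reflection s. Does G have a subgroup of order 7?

Yes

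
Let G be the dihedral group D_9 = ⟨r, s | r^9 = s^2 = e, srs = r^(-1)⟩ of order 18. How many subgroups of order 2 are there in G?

9

|G| = 18 and 2 | 18, so subgroups of order 2 are possible by Lagrange.
The subgroups of order 2 are: {e, r^2s}; {e, r^3s}; {e, r^4s}; {e, r^5s}; … (9 in all).
So G has 9 subgroups of order 2.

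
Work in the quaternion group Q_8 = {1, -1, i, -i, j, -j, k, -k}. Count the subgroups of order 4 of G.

3

|G| = 8 and 4 | 8, so subgroups of order 4 are possible by Lagrange.
The subgroups of order 4 are: {1, -1, i, -i}; {1, -1, j, -j}; {1, -1, k, -k}.
So G has 3 subgroups of order 4.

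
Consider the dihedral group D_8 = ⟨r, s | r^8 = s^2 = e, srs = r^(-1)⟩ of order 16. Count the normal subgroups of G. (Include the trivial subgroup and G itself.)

7

G has 19 subgroups. Checking conjugation-invariance by order — order 1: 1/1 normal; order 2: 1/9 normal; order 4: 1/5 normal; order 8: 3/3 normal; order 16: 1/1 normal.
Total normal subgroups: 7.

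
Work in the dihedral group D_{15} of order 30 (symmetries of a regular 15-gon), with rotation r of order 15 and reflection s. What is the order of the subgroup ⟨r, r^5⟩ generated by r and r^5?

15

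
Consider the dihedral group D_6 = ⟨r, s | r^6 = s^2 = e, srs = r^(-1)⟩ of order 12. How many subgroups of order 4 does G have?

3

|G| = 12 and 4 | 12, so subgroups of order 4 are possible by Lagrange.
The subgroups of order 4 are: {e, r^3, r^2s, r^5s}; {e, r^3, s, r^3s}; {e, r^3, rs, r^4s}.
So G has 3 subgroups of order 4.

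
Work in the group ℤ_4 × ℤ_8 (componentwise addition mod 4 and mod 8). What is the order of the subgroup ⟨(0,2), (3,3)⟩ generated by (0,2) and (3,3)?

16

|⟨(0,2)⟩| = 4 and |⟨(3,3)⟩| = 8, so |H| is a multiple of lcm(4, 8) = 8 and divides |G| = 32.
Closing under the operation: H = {(0,0), (0,2), (0,4), (0,6), (1,1), (1,3), (1,5), (1,7), (2,0), (2,2), (2,4), (2,6), (3,1), (3,3), (3,5), (3,7)}, so |H| = 16.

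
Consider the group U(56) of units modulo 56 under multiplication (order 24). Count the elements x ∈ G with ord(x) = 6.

Enumerating element orders in G gives 14 elements of order 6.

14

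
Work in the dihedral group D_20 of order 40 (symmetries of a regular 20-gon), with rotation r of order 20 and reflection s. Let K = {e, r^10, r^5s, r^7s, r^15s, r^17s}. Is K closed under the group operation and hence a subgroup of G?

No

|K| = 6 does not divide |G| = 40, so by Lagrange K is not a subgroup.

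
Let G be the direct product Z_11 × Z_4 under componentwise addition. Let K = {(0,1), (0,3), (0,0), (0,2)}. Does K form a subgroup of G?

|K| = 4 divides |G| = 44, consistent with Lagrange.
K contains the identity, every element's inverse is in K, and K is closed under +: it is a subgroup.
In fact K = ⟨(0,1)⟩.

Yes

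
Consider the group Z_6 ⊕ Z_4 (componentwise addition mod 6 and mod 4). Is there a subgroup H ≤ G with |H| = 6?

6 | 24. A subgroup of order 6 is {(0,0), (0,2), (2,0), (2,2), (4,0), (4,2)}.

Yes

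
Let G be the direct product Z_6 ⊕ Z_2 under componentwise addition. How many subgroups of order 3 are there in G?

1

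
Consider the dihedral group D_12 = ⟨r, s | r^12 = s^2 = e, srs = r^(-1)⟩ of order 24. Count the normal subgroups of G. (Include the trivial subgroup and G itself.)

G has 34 subgroups. Checking conjugation-invariance by order — order 1: 1/1 normal; order 2: 1/13 normal; order 3: 1/1 normal; order 4: 1/7 normal; order 6: 1/5 normal; order 8: 0/3 normal; order 12: 3/3 normal; order 24: 1/1 normal.
Total normal subgroups: 9.

9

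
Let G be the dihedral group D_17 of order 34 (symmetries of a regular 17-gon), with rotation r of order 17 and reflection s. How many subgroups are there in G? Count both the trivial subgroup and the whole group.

20

|G| = 34, so by Lagrange every subgroup order divides 34. Divisors: 1, 2, 17, 34.
Subgroups by order — order 1: 1; order 2: 17; order 17: 1; order 34: 1.
Total: 1 + 17 + 1 + 1 = 20.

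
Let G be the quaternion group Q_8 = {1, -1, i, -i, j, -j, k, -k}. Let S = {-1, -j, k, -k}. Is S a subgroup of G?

No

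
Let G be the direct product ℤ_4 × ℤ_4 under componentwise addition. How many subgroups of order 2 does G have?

|G| = 16 and 2 | 16, so subgroups of order 2 are possible by Lagrange.
The subgroups of order 2 are: {(0,0), (0,2)}; {(0,0), (2,0)}; {(0,0), (2,2)}.
So G has 3 subgroups of order 2.

3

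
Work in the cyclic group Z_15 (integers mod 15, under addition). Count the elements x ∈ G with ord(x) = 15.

In a cyclic group of order 15, the number of elements of order d (for d | 15) is φ(d).
φ(15) = 8.

8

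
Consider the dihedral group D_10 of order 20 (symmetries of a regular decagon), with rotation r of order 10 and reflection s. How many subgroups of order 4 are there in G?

5

|G| = 20 and 4 | 20, so subgroups of order 4 are possible by Lagrange.
The subgroups of order 4 are: {e, r^5, r^2s, r^7s}; {e, r^5, r^3s, r^8s}; {e, r^5, r^4s, r^9s}; {e, r^5, s, r^5s}; … (5 in all).
So G has 5 subgroups of order 4.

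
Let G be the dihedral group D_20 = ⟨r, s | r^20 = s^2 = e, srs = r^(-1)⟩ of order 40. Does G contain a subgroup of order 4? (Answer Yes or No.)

Yes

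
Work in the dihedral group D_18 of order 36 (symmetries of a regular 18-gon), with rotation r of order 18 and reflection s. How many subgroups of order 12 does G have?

|G| = 36 and 12 | 36, so subgroups of order 12 are possible by Lagrange.
The subgroups of order 12 are: {e, r^3, r^6, r^9, r^12, r^15, rs, r^4s, r^7s, r^10s, r^13s, r^16s}; {e, r^3, r^6, r^9, r^12, r^15, r^2s, r^5s, r^8s, r^11s, r^14s, r^17s}; {e, r^3, r^6, r^9, r^12, r^15, s, r^3s, r^6s, r^9s, r^12s, r^15s}.
So G has 3 subgroups of order 12.

3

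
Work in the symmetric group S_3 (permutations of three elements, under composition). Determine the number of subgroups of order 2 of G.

3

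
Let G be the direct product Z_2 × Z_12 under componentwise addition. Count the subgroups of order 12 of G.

3

|G| = 24 and 12 | 24, so subgroups of order 12 are possible by Lagrange.
The subgroups of order 12 are: {(0,0), (0,1), (0,2), (0,3), (0,4), (0,5), (0,6), (0,7), (0,8), (0,9), (0,10), (0,11)}; {(0,0), (0,2), (0,4), (0,6), (0,8), (0,10), (1,0), (1,2), (1,4), (1,6), (1,8), (1,10)}; {(0,0), (0,2), (0,4), (0,6), (0,8), (0,10), (1,1), (1,3), (1,5), (1,7), (1,9), (1,11)}.
So G has 3 subgroups of order 12.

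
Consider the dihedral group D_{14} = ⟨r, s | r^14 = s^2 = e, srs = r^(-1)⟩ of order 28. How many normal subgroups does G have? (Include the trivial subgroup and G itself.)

G has 28 subgroups. Checking conjugation-invariance by order — order 1: 1/1 normal; order 2: 1/15 normal; order 4: 0/7 normal; order 7: 1/1 normal; order 14: 3/3 normal; order 28: 1/1 normal.
Total normal subgroups: 7.

7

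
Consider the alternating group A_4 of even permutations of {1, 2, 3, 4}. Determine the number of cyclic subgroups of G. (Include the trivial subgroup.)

8

Group the elements of G by the cyclic subgroup they generate; each cyclic subgroup of order d accounts for φ(d) elements.
Cyclic subgroups by order — order 1: 1; order 2: 3; order 3: 4.
Total: 8.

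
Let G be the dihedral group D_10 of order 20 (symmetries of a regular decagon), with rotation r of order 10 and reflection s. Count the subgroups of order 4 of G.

5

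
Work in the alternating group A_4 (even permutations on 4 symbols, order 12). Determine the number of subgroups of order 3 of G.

4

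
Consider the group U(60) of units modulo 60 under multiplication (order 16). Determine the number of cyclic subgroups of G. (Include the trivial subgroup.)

12

Each element a generates a cyclic subgroup ⟨a⟩; distinct elements may generate the same one (a cyclic group of order d has φ(d) generators).
Cyclic subgroups by order — order 1: 1; order 2: 7; order 4: 4.
Total: 12.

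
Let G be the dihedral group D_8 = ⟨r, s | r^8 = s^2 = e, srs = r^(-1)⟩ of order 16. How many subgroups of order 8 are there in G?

3

|G| = 16 and 8 | 16, so subgroups of order 8 are possible by Lagrange.
The subgroups of order 8 are: {e, r, r^2, r^3, r^4, r^5, r^6, r^7}; {e, r^2, r^4, r^6, s, r^2s, r^4s, r^6s}; {e, r^2, r^4, r^6, rs, r^3s, r^5s, r^7s}.
So G has 3 subgroups of order 8.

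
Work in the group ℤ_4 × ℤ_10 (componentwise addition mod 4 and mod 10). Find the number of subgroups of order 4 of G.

3

|G| = 40 and 4 | 40, so subgroups of order 4 are possible by Lagrange.
The subgroups of order 4 are: {(0,0), (0,5), (2,0), (2,5)}; {(0,0), (1,0), (2,0), (3,0)}; {(0,0), (1,5), (2,0), (3,5)}.
So G has 3 subgroups of order 4.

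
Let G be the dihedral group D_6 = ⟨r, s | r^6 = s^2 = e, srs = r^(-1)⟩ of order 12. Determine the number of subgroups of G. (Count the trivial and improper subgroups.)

16

|G| = 12, so by Lagrange every subgroup order divides 12. Divisors: 1, 2, 3, 4, 6, 12.
Subgroups by order — order 1: 1; order 2: 7; order 3: 1; order 4: 3; order 6: 3; order 12: 1.
Total: 1 + 7 + 1 + 3 + 3 + 1 = 16.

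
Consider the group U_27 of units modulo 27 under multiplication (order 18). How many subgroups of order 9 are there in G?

|G| = 18 and 9 | 18, so subgroups of order 9 are possible by Lagrange.
The subgroups of order 9 are: {1, 4, 7, 10, 13, 16, 19, 22, 25}.
So G has 1 subgroup of order 9.

1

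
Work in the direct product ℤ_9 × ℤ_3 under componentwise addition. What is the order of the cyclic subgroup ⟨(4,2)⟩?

The order of (4,2) in Z_9 × Z_3 is lcm(ord(4) in Z_9, ord(2) in Z_3).
ord(4) = 9 and ord(2) = 3, so |⟨(4,2)⟩| = lcm(9, 3) = 9.

9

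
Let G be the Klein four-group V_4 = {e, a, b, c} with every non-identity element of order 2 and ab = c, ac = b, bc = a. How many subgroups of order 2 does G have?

|G| = 4 and 2 | 4, so subgroups of order 2 are possible by Lagrange.
The subgroups of order 2 are: {e, a}; {e, b}; {e, c}.
So G has 3 subgroups of order 2.

3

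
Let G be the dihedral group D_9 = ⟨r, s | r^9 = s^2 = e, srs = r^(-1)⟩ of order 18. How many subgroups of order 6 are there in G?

3

|G| = 18 and 6 | 18, so subgroups of order 6 are possible by Lagrange.
The subgroups of order 6 are: {e, r^3, r^6, r^2s, r^5s, r^8s}; {e, r^3, r^6, s, r^3s, r^6s}; {e, r^3, r^6, rs, r^4s, r^7s}.
So G has 3 subgroups of order 6.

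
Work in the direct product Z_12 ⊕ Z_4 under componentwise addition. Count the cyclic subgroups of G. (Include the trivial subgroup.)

20

A cyclic subgroup of order d is generated by each of its φ(d) elements of order d, so the cyclic subgroups of order d number (#elements of order d)/φ(d).
Cyclic subgroups by order — order 1: 1; order 2: 3; order 3: 1; order 4: 6; order 6: 3; order 12: 6.
Total: 20.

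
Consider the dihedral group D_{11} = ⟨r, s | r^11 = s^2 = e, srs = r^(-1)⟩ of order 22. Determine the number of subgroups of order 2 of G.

11

|G| = 22 and 2 | 22, so subgroups of order 2 are possible by Lagrange.
The subgroups of order 2 are: {e, r^10s}; {e, r^2s}; {e, r^3s}; {e, r^4s}; … (11 in all).
So G has 11 subgroups of order 2.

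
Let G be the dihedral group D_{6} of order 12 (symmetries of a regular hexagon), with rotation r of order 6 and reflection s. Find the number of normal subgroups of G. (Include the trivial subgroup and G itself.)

G has 16 subgroups. Checking conjugation-invariance by order — order 1: 1/1 normal; order 2: 1/7 normal; order 3: 1/1 normal; order 4: 0/3 normal; order 6: 3/3 normal; order 12: 1/1 normal.
Total normal subgroups: 7.

7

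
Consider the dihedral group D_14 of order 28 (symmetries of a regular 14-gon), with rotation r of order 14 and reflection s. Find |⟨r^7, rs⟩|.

4

|⟨r^7⟩| = 2 and |⟨rs⟩| = 2, so |H| is a multiple of lcm(2, 2) = 2 and divides |G| = 28.
Closing under the operation: H = {e, r^7, rs, r^8s}, so |H| = 4.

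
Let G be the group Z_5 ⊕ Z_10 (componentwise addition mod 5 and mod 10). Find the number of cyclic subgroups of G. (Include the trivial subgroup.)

14

Each element a generates a cyclic subgroup ⟨a⟩; distinct elements may generate the same one (a cyclic group of order d has φ(d) generators).
Cyclic subgroups by order — order 1: 1; order 2: 1; order 5: 6; order 10: 6.
Total: 14.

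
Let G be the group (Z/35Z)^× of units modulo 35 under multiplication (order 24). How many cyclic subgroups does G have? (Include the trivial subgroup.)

12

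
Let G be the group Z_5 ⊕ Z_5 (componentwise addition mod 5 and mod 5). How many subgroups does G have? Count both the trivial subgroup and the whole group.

|G| = 25, so by Lagrange every subgroup order divides 25. Divisors: 1, 5, 25.
Subgroups by order — order 1: 1; order 5: 6; order 25: 1.
Total: 1 + 6 + 1 = 8.

8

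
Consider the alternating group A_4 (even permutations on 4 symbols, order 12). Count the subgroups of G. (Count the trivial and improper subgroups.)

10

|G| = 12, so by Lagrange every subgroup order divides 12. Divisors: 1, 2, 3, 4, 6, 12.
Subgroups by order — order 1: 1; order 2: 3; order 3: 4; order 4: 1; order 6: 0; order 12: 1.
Total: 1 + 3 + 4 + 1 + 0 + 1 = 10.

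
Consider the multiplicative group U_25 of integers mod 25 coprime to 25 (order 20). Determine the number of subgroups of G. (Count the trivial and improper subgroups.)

6

|G| = 20, so by Lagrange every subgroup order divides 20. Divisors: 1, 2, 4, 5, 10, 20.
Subgroups by order — order 1: 1; order 2: 1; order 4: 1; order 5: 1; order 10: 1; order 20: 1.
Total: 1 + 1 + 1 + 1 + 1 + 1 = 6.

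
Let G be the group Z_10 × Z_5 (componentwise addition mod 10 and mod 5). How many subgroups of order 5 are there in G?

|G| = 50 and 5 | 50, so subgroups of order 5 are possible by Lagrange.
The subgroups of order 5 are: {(0,0), (0,1), (0,2), (0,3), (0,4)}; {(0,0), (2,0), (4,0), (6,0), (8,0)}; {(0,0), (2,1), (4,2), (6,3), (8,4)}; {(0,0), (2,2), (4,4), (6,1), (8,3)}; … (6 in all).
So G has 6 subgroups of order 5.

6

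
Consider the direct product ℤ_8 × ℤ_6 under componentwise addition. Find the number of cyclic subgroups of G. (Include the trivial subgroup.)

Each element a generates a cyclic subgroup ⟨a⟩; distinct elements may generate the same one (a cyclic group of order d has φ(d) generators).
Cyclic subgroups by order — order 1: 1; order 2: 3; order 3: 1; order 4: 2; order 6: 3; order 8: 2; order 12: 2; order 24: 2.
Total: 16.

16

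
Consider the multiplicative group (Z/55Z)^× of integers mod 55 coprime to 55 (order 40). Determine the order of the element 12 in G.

4

Compute successive powers of 12 mod 55: 12, 34, 23, 1; 12^4 ≡ 1 (mod 55).
So |⟨12⟩| = 4.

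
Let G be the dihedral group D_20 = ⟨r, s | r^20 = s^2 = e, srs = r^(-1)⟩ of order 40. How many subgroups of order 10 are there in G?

5

|G| = 40 and 10 | 40, so subgroups of order 10 are possible by Lagrange.
The subgroups of order 10 are: {e, r^2, r^4, r^6, r^8, r^10, r^12, r^14, r^16, r^18}; {e, r^4, r^8, r^12, r^16, r^2s, r^6s, r^10s, r^14s, r^18s}; {e, r^4, r^8, r^12, r^16, r^3s, r^7s, r^11s, r^15s, r^19s}; {e, r^4, r^8, r^12, r^16, s, r^4s, r^8s, r^12s, r^16s}; … (5 in all).
So G has 5 subgroups of order 10.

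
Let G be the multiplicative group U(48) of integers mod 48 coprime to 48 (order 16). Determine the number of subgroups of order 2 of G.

|G| = 16 and 2 | 16, so subgroups of order 2 are possible by Lagrange.
The subgroups of order 2 are: {1, 17}; {1, 23}; {1, 25}; {1, 31}; … (7 in all).
So G has 7 subgroups of order 2.

7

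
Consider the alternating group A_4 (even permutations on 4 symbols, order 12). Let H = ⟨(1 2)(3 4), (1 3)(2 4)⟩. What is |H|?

4

|⟨(1 2)(3 4)⟩| = 2 and |⟨(1 3)(2 4)⟩| = 2, so |H| is a multiple of lcm(2, 2) = 2 and divides |G| = 12.
Closing under the operation: H = {e, (1 2)(3 4), (1 3)(2 4), (1 4)(2 3)}, so |H| = 4.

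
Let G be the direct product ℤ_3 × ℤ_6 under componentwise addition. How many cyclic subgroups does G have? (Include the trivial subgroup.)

10

Group the elements of G by the cyclic subgroup they generate; each cyclic subgroup of order d accounts for φ(d) elements.
Cyclic subgroups by order — order 1: 1; order 2: 1; order 3: 4; order 6: 4.
Total: 10.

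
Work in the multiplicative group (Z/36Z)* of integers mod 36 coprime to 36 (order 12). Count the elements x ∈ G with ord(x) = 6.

The elements of order 6 are: 5, 7, 11, 23, 29, 31.
That's 6.

6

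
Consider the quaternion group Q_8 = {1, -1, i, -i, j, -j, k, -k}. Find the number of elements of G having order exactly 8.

0

No element of G has order 8 (even though 8 | 8).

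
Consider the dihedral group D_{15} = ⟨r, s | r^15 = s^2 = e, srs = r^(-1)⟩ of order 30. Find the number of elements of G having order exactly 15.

The elements of order 15 are: r, r^2, r^4, r^7, r^8, r^11, r^13, r^14.
That's 8.

8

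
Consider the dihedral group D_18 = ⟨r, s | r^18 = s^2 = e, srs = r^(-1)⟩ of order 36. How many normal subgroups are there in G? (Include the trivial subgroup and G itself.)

9

G has 45 subgroups. Checking conjugation-invariance by order — order 1: 1/1 normal; order 2: 1/19 normal; order 3: 1/1 normal; order 4: 0/9 normal; order 6: 1/7 normal; order 9: 1/1 normal; order 12: 0/3 normal; order 18: 3/3 normal; order 36: 1/1 normal.
Total normal subgroups: 9.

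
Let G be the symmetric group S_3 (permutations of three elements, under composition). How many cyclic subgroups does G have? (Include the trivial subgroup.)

5

Each element a generates a cyclic subgroup ⟨a⟩; distinct elements may generate the same one (a cyclic group of order d has φ(d) generators).
Cyclic subgroups by order — order 1: 1; order 2: 3; order 3: 1.
Total: 5.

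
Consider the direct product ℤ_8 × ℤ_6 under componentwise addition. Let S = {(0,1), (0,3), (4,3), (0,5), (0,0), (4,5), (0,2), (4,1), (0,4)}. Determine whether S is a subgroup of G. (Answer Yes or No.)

|S| = 9 does not divide |G| = 48, so by Lagrange S is not a subgroup.

No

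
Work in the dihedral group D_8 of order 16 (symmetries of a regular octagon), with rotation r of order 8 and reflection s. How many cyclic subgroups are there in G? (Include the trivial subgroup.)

12

A cyclic subgroup of order d is generated by each of its φ(d) elements of order d, so the cyclic subgroups of order d number (#elements of order d)/φ(d).
Cyclic subgroups by order — order 1: 1; order 2: 9; order 4: 1; order 8: 1.
Total: 12.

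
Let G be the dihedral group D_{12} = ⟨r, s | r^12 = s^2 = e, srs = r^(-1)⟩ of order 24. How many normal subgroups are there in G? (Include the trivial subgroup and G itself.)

9

G has 34 subgroups. Checking conjugation-invariance by order — order 1: 1/1 normal; order 2: 1/13 normal; order 3: 1/1 normal; order 4: 1/7 normal; order 6: 1/5 normal; order 8: 0/3 normal; order 12: 3/3 normal; order 24: 1/1 normal.
Total normal subgroups: 9.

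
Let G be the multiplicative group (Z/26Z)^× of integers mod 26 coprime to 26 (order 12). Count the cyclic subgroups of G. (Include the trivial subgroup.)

Each element a generates a cyclic subgroup ⟨a⟩; distinct elements may generate the same one (a cyclic group of order d has φ(d) generators).
Cyclic subgroups by order — order 1: 1; order 2: 1; order 3: 1; order 4: 1; order 6: 1; order 12: 1.
Total: 6.

6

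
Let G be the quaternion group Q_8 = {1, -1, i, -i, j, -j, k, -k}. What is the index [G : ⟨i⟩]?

|⟨i⟩| = 4 and |G| = 8.
By Lagrange, [G : H] = |G|/|H| = 8/4 = 2.

2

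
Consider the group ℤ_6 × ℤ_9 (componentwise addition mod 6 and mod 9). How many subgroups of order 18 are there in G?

|G| = 54 and 18 | 54, so subgroups of order 18 are possible by Lagrange.
The subgroups of order 18 are: {(0,0), (0,1), (0,2), (0,3), (0,4), (0,5), (0,6), (0,7), (0,8), (3,0), (3,1), (3,2), (3,3), (3,4), (3,5), (3,6), (3,7), (3,8)}; {(0,0), (0,3), (0,6), (1,0), (1,3), (1,6), (2,0), (2,3), (2,6), (3,0), (3,3), (3,6), (4,0), (4,3), (4,6), (5,0), (5,3), (5,6)}; {(0,0), (0,3), (0,6), (1,1), (1,4), (1,7), (2,2), (2,5), (2,8), (3,0), (3,3), (3,6), (4,1), (4,4), (4,7), (5,2), (5,5), (5,8)}; {(0,0), (0,3), (0,6), (1,2), (1,5), (1,8), (2,1), (2,4), (2,7), (3,0), (3,3), (3,6), (4,2), (4,5), (4,8), (5,1), (5,4), (5,7)}.
So G has 4 subgroups of order 18.

4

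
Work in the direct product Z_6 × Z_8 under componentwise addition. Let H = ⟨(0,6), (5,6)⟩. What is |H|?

|⟨(0,6)⟩| = 4 and |⟨(5,6)⟩| = 12, so |H| is a multiple of lcm(4, 12) = 12 and divides |G| = 48.
Closing under the operation: H = {(0,0), (0,2), (0,4), (0,6), (1,0), (1,2), (1,4), (1,6), (2,0), (2,2), (2,4), (2,6), (3,0), (3,2), (3,4), (3,6), (4,0), (4,2), (4,4), (4,6), (5,0), (5,2), (5,4), (5,6)}, so |H| = 24.

24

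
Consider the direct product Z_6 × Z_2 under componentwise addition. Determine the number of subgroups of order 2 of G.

3

|G| = 12 and 2 | 12, so subgroups of order 2 are possible by Lagrange.
The subgroups of order 2 are: {(0,0), (0,1)}; {(0,0), (3,0)}; {(0,0), (3,1)}.
So G has 3 subgroups of order 2.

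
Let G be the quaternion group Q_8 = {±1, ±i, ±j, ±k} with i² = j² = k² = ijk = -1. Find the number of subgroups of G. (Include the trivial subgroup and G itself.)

6

|G| = 8, so by Lagrange every subgroup order divides 8. Divisors: 1, 2, 4, 8.
Subgroups by order — order 1: 1; order 2: 1; order 4: 3; order 8: 1.
Total: 1 + 1 + 3 + 1 = 6.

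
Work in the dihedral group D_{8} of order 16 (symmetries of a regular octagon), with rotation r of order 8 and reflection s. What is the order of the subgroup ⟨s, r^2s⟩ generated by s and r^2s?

|⟨s⟩| = 2 and |⟨r^2s⟩| = 2, so |H| is a multiple of lcm(2, 2) = 2 and divides |G| = 16.
Closing under the operation: H = {e, r^2, r^4, r^6, s, r^2s, r^4s, r^6s}, so |H| = 8.

8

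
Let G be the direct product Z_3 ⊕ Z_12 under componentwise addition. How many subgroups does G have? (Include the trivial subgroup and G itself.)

18

|G| = 36, so by Lagrange every subgroup order divides 36. Divisors: 1, 2, 3, 4, 6, 9, 12, 18, 36.
Subgroups by order — order 1: 1; order 2: 1; order 3: 4; order 4: 1; order 6: 4; order 9: 1; order 12: 4; order 18: 1; order 36: 1.
Total: 1 + 1 + 4 + 1 + 4 + 1 + 4 + 1 + 1 = 18.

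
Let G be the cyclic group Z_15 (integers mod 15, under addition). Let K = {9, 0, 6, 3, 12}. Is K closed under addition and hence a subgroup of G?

Yes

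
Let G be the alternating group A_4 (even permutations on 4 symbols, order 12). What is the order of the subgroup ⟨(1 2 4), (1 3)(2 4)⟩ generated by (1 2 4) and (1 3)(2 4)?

12

|⟨(1 2 4)⟩| = 3 and |⟨(1 3)(2 4)⟩| = 2, so |H| is a multiple of lcm(3, 2) = 6 and divides |G| = 12.
Closing {(1 2 4), (1 3)(2 4)} under the group operation gives all of G, so |H| = 12.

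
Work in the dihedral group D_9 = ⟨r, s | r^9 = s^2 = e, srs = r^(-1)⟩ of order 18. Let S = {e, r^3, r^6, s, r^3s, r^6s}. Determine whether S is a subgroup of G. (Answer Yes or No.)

Yes

|S| = 6 divides |G| = 18, consistent with Lagrange.
S contains the identity, every element's inverse is in S, and S is closed under ·: it is a subgroup.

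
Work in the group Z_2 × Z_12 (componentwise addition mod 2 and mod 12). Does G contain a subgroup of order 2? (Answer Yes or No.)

2 | 24. A subgroup of order 2 is {(0,0), (0,6)}.

Yes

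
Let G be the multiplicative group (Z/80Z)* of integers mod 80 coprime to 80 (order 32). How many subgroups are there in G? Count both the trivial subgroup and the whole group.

54

|G| = 32, so by Lagrange every subgroup order divides 32. Divisors: 1, 2, 4, 8, 16, 32.
Subgroups by order — order 1: 1; order 2: 7; order 4: 19; order 8: 19; order 16: 7; order 32: 1.
Total: 1 + 7 + 19 + 19 + 7 + 1 = 54.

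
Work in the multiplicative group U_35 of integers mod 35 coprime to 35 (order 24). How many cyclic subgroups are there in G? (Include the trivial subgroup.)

A cyclic subgroup of order d is generated by each of its φ(d) elements of order d, so the cyclic subgroups of order d number (#elements of order d)/φ(d).
Cyclic subgroups by order — order 1: 1; order 2: 3; order 3: 1; order 4: 2; order 6: 3; order 12: 2.
Total: 12.

12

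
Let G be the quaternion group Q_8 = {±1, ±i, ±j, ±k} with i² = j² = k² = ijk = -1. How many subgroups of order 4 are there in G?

3

|G| = 8 and 4 | 8, so subgroups of order 4 are possible by Lagrange.
The subgroups of order 4 are: {1, -1, i, -i}; {1, -1, j, -j}; {1, -1, k, -k}.
So G has 3 subgroups of order 4.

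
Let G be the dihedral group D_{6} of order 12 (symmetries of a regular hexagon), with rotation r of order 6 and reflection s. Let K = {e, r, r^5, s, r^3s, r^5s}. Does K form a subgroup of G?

Closure fails: s · r^5 = rs ∉ K. So K is not a subgroup.

No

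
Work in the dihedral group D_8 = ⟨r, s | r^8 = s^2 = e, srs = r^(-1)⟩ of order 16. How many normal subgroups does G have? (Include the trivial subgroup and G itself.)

7

G has 19 subgroups. Checking conjugation-invariance by order — order 1: 1/1 normal; order 2: 1/9 normal; order 4: 1/5 normal; order 8: 3/3 normal; order 16: 1/1 normal.
Total normal subgroups: 7.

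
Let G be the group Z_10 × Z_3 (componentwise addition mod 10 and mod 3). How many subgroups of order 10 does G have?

1

|G| = 30 and 10 | 30, so subgroups of order 10 are possible by Lagrange.
The subgroups of order 10 are: {(0,0), (1,0), (2,0), (3,0), (4,0), (5,0), (6,0), (7,0), (8,0), (9,0)}.
So G has 1 subgroup of order 10.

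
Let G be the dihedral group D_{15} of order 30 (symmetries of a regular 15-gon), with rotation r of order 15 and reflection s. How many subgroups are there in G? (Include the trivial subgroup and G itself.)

|G| = 30, so by Lagrange every subgroup order divides 30. Divisors: 1, 2, 3, 5, 6, 10, 15, 30.
Subgroups by order — order 1: 1; order 2: 15; order 3: 1; order 5: 1; order 6: 5; order 10: 3; order 15: 1; order 30: 1.
Total: 1 + 15 + 1 + 1 + 5 + 3 + 1 + 1 = 28.

28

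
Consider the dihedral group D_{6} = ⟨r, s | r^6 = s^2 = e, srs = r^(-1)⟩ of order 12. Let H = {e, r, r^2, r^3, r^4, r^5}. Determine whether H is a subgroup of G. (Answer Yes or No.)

|H| = 6 divides |G| = 12, consistent with Lagrange.
H contains the identity, every element's inverse is in H, and H is closed under ·: it is a subgroup.
In fact H = ⟨r^5⟩.

Yes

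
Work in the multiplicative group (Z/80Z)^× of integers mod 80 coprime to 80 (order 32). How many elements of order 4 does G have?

Enumerating element orders in G gives 24 elements of order 4.

24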